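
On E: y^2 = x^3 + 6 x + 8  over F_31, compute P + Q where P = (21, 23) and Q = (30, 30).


P != Q, so use the chord formula.
s = (y2 - y1) / (x2 - x1) = (7) / (9) mod 31 = 18
x3 = s^2 - x1 - x2 mod 31 = 18^2 - 21 - 30 = 25
y3 = s (x1 - x3) - y1 mod 31 = 18 * (21 - 25) - 23 = 29

P + Q = (25, 29)


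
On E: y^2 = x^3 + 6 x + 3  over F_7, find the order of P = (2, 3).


Compute successive multiples of P until we hit O:
  1P = (2, 3)
  2P = (5, 2)
  3P = (4, 0)
  4P = (5, 5)
  5P = (2, 4)
  6P = O

ord(P) = 6


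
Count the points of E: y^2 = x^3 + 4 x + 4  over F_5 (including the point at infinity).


For each x in F_5, count y with y^2 = x^3 + 4 x + 4 mod 5:
  x = 0: RHS = 4, y in [2, 3]  -> 2 point(s)
  x = 1: RHS = 4, y in [2, 3]  -> 2 point(s)
  x = 2: RHS = 0, y in [0]  -> 1 point(s)
  x = 4: RHS = 4, y in [2, 3]  -> 2 point(s)
Affine points: 7. Add the point at infinity: total = 8.

#E(F_5) = 8


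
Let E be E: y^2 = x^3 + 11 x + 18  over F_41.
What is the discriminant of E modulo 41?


4 a^3 + 27 b^2 = 4*11^3 + 27*18^2 = 5324 + 8748 = 14072
Delta = -16 * (14072) = -225152
Delta mod 41 = 20

Delta = 20 (mod 41)


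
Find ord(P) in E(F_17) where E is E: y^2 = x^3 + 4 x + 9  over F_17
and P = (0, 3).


Compute successive multiples of P until we hit O:
  1P = (0, 3)
  2P = (8, 3)
  3P = (9, 14)
  4P = (16, 2)
  5P = (2, 12)
  6P = (14, 2)
  7P = (5, 1)
  8P = (4, 2)
  ... (continuing to 18P)
  18P = O

ord(P) = 18


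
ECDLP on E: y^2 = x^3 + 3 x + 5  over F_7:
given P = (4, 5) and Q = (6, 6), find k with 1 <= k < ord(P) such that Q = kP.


Enumerate multiples of P until we hit Q = (6, 6):
  1P = (4, 5)
  2P = (1, 4)
  3P = (6, 6)
Match found at i = 3.

k = 3


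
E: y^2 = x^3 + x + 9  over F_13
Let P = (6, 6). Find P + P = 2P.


Doubling: s = (3 x1^2 + a) / (2 y1)
s = (3*6^2 + 1) / (2*6) mod 13 = 8
x3 = s^2 - 2 x1 mod 13 = 8^2 - 2*6 = 0
y3 = s (x1 - x3) - y1 mod 13 = 8 * (6 - 0) - 6 = 3

2P = (0, 3)


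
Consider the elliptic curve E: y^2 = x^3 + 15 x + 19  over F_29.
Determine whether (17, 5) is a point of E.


Check whether y^2 = x^3 + 15 x + 19 (mod 29) for (x, y) = (17, 5).
LHS: y^2 = 5^2 mod 29 = 25
RHS: x^3 + 15 x + 19 = 17^3 + 15*17 + 19 mod 29 = 25
LHS = RHS

Yes, on the curve


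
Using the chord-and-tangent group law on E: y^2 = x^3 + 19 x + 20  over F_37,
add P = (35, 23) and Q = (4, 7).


P != Q, so use the chord formula.
s = (y2 - y1) / (x2 - x1) = (21) / (6) mod 37 = 22
x3 = s^2 - x1 - x2 mod 37 = 22^2 - 35 - 4 = 1
y3 = s (x1 - x3) - y1 mod 37 = 22 * (35 - 1) - 23 = 22

P + Q = (1, 22)


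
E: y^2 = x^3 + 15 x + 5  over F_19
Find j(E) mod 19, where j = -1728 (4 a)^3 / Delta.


Delta = -16(4 a^3 + 27 b^2) mod 19 = 3
-1728 * (4 a)^3 = -1728 * (4*15)^3 mod 19 = 8
j = 8 * 3^(-1) mod 19 = 9

j = 9 (mod 19)


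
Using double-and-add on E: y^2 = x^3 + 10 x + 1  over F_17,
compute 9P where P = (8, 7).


k = 9 = 1001_2 (binary, LSB first: 1001)
Double-and-add from P = (8, 7):
  bit 0 = 1: acc = O + (8, 7) = (8, 7)
  bit 1 = 0: acc unchanged = (8, 7)
  bit 2 = 0: acc unchanged = (8, 7)
  bit 3 = 1: acc = (8, 7) + (10, 8) = (12, 8)

9P = (12, 8)


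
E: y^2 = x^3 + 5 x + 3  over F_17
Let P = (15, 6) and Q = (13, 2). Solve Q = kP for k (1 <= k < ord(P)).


Enumerate multiples of P until we hit Q = (13, 2):
  1P = (15, 6)
  2P = (4, 11)
  3P = (2, 2)
  4P = (1, 14)
  5P = (10, 13)
  6P = (13, 15)
  7P = (5, 0)
  8P = (13, 2)
Match found at i = 8.

k = 8


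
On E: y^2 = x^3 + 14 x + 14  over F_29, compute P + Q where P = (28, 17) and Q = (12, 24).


P != Q, so use the chord formula.
s = (y2 - y1) / (x2 - x1) = (7) / (13) mod 29 = 5
x3 = s^2 - x1 - x2 mod 29 = 5^2 - 28 - 12 = 14
y3 = s (x1 - x3) - y1 mod 29 = 5 * (28 - 14) - 17 = 24

P + Q = (14, 24)


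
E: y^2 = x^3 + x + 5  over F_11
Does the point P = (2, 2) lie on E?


Check whether y^2 = x^3 + 1 x + 5 (mod 11) for (x, y) = (2, 2).
LHS: y^2 = 2^2 mod 11 = 4
RHS: x^3 + 1 x + 5 = 2^3 + 1*2 + 5 mod 11 = 4
LHS = RHS

Yes, on the curve


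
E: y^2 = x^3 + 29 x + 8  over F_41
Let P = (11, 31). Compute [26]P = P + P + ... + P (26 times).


k = 26 = 11010_2 (binary, LSB first: 01011)
Double-and-add from P = (11, 31):
  bit 0 = 0: acc unchanged = O
  bit 1 = 1: acc = O + (3, 9) = (3, 9)
  bit 2 = 0: acc unchanged = (3, 9)
  bit 3 = 1: acc = (3, 9) + (2, 19) = (13, 9)
  bit 4 = 1: acc = (13, 9) + (37, 22) = (14, 40)

26P = (14, 40)


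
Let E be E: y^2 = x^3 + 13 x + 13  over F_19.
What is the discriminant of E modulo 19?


4 a^3 + 27 b^2 = 4*13^3 + 27*13^2 = 8788 + 4563 = 13351
Delta = -16 * (13351) = -213616
Delta mod 19 = 1

Delta = 1 (mod 19)


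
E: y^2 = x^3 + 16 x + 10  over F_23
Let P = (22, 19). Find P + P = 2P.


Doubling: s = (3 x1^2 + a) / (2 y1)
s = (3*22^2 + 16) / (2*19) mod 23 = 12
x3 = s^2 - 2 x1 mod 23 = 12^2 - 2*22 = 8
y3 = s (x1 - x3) - y1 mod 23 = 12 * (22 - 8) - 19 = 11

2P = (8, 11)


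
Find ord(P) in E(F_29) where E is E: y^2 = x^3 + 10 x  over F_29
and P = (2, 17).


Compute successive multiples of P until we hit O:
  1P = (2, 17)
  2P = (20, 14)
  3P = (3, 17)
  4P = (24, 12)
  5P = (26, 28)
  6P = (7, 23)
  7P = (11, 7)
  8P = (9, 23)
  ... (continuing to 34P)
  34P = O

ord(P) = 34


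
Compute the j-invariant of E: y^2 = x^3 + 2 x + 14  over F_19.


Delta = -16(4 a^3 + 27 b^2) mod 19 = 12
-1728 * (4 a)^3 = -1728 * (4*2)^3 mod 19 = 18
j = 18 * 12^(-1) mod 19 = 11

j = 11 (mod 19)


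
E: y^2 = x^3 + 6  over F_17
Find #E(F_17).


For each x in F_17, count y with y^2 = x^3 + 0 x + 6 mod 17:
  x = 3: RHS = 16, y in [4, 13]  -> 2 point(s)
  x = 4: RHS = 2, y in [6, 11]  -> 2 point(s)
  x = 6: RHS = 1, y in [1, 16]  -> 2 point(s)
  x = 7: RHS = 9, y in [3, 14]  -> 2 point(s)
  x = 8: RHS = 8, y in [5, 12]  -> 2 point(s)
  x = 9: RHS = 4, y in [2, 15]  -> 2 point(s)
  x = 12: RHS = 0, y in [0]  -> 1 point(s)
  x = 14: RHS = 13, y in [8, 9]  -> 2 point(s)
  x = 15: RHS = 15, y in [7, 10]  -> 2 point(s)
Affine points: 17. Add the point at infinity: total = 18.

#E(F_17) = 18


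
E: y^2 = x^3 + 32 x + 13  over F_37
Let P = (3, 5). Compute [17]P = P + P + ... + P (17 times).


k = 17 = 10001_2 (binary, LSB first: 10001)
Double-and-add from P = (3, 5):
  bit 0 = 1: acc = O + (3, 5) = (3, 5)
  bit 1 = 0: acc unchanged = (3, 5)
  bit 2 = 0: acc unchanged = (3, 5)
  bit 3 = 0: acc unchanged = (3, 5)
  bit 4 = 1: acc = (3, 5) + (23, 15) = (2, 14)

17P = (2, 14)


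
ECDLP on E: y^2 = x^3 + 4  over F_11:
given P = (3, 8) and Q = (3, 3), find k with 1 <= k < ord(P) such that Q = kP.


Enumerate multiples of P until we hit Q = (3, 3):
  1P = (3, 8)
  2P = (6, 0)
  3P = (3, 3)
Match found at i = 3.

k = 3


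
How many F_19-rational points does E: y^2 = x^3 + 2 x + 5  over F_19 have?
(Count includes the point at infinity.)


For each x in F_19, count y with y^2 = x^3 + 2 x + 5 mod 19:
  x = 0: RHS = 5, y in [9, 10]  -> 2 point(s)
  x = 2: RHS = 17, y in [6, 13]  -> 2 point(s)
  x = 3: RHS = 0, y in [0]  -> 1 point(s)
  x = 4: RHS = 1, y in [1, 18]  -> 2 point(s)
  x = 5: RHS = 7, y in [8, 11]  -> 2 point(s)
  x = 6: RHS = 5, y in [9, 10]  -> 2 point(s)
  x = 7: RHS = 1, y in [1, 18]  -> 2 point(s)
  x = 8: RHS = 1, y in [1, 18]  -> 2 point(s)
  x = 9: RHS = 11, y in [7, 12]  -> 2 point(s)
  x = 11: RHS = 9, y in [3, 16]  -> 2 point(s)
  x = 12: RHS = 9, y in [3, 16]  -> 2 point(s)
  x = 13: RHS = 5, y in [9, 10]  -> 2 point(s)
  x = 15: RHS = 9, y in [3, 16]  -> 2 point(s)
Affine points: 25. Add the point at infinity: total = 26.

#E(F_19) = 26


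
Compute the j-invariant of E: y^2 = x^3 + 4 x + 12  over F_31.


Delta = -16(4 a^3 + 27 b^2) mod 31 = 5
-1728 * (4 a)^3 = -1728 * (4*4)^3 mod 31 = 1
j = 1 * 5^(-1) mod 31 = 25

j = 25 (mod 31)


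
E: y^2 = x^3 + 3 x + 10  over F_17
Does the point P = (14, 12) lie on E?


Check whether y^2 = x^3 + 3 x + 10 (mod 17) for (x, y) = (14, 12).
LHS: y^2 = 12^2 mod 17 = 8
RHS: x^3 + 3 x + 10 = 14^3 + 3*14 + 10 mod 17 = 8
LHS = RHS

Yes, on the curve


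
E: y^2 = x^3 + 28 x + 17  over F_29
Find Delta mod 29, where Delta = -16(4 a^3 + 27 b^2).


4 a^3 + 27 b^2 = 4*28^3 + 27*17^2 = 87808 + 7803 = 95611
Delta = -16 * (95611) = -1529776
Delta mod 29 = 3

Delta = 3 (mod 29)


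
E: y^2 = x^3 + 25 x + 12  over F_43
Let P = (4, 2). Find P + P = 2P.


Doubling: s = (3 x1^2 + a) / (2 y1)
s = (3*4^2 + 25) / (2*2) mod 43 = 29
x3 = s^2 - 2 x1 mod 43 = 29^2 - 2*4 = 16
y3 = s (x1 - x3) - y1 mod 43 = 29 * (4 - 16) - 2 = 37

2P = (16, 37)


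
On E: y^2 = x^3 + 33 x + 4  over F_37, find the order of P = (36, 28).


Compute successive multiples of P until we hit O:
  1P = (36, 28)
  2P = (6, 23)
  3P = (31, 16)
  4P = (32, 26)
  5P = (34, 10)
  6P = (11, 12)
  7P = (0, 35)
  8P = (13, 22)
  ... (continuing to 39P)
  39P = O

ord(P) = 39


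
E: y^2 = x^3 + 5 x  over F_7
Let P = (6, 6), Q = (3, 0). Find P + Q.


P != Q, so use the chord formula.
s = (y2 - y1) / (x2 - x1) = (1) / (4) mod 7 = 2
x3 = s^2 - x1 - x2 mod 7 = 2^2 - 6 - 3 = 2
y3 = s (x1 - x3) - y1 mod 7 = 2 * (6 - 2) - 6 = 2

P + Q = (2, 2)


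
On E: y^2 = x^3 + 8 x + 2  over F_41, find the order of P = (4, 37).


Compute successive multiples of P until we hit O:
  1P = (4, 37)
  2P = (0, 17)
  3P = (21, 1)
  4P = (8, 39)
  5P = (19, 17)
  6P = (38, 22)
  7P = (22, 24)
  8P = (24, 23)
  ... (continuing to 44P)
  44P = O

ord(P) = 44


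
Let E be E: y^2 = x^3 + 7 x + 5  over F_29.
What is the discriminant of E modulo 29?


4 a^3 + 27 b^2 = 4*7^3 + 27*5^2 = 1372 + 675 = 2047
Delta = -16 * (2047) = -32752
Delta mod 29 = 18

Delta = 18 (mod 29)


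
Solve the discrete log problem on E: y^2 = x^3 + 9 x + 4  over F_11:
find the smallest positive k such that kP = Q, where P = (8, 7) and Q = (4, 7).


Enumerate multiples of P until we hit Q = (4, 7):
  1P = (8, 7)
  2P = (7, 5)
  3P = (0, 9)
  4P = (1, 5)
  5P = (5, 8)
  6P = (3, 6)
  7P = (4, 7)
Match found at i = 7.

k = 7


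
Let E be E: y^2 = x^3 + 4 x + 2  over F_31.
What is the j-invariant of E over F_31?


Delta = -16(4 a^3 + 27 b^2) mod 31 = 4
-1728 * (4 a)^3 = -1728 * (4*4)^3 mod 31 = 1
j = 1 * 4^(-1) mod 31 = 8

j = 8 (mod 31)


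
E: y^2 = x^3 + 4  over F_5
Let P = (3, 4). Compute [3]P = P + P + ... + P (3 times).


k = 3 = 11_2 (binary, LSB first: 11)
Double-and-add from P = (3, 4):
  bit 0 = 1: acc = O + (3, 4) = (3, 4)
  bit 1 = 1: acc = (3, 4) + (0, 3) = (1, 0)

3P = (1, 0)


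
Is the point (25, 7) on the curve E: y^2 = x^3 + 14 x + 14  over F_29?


Check whether y^2 = x^3 + 14 x + 14 (mod 29) for (x, y) = (25, 7).
LHS: y^2 = 7^2 mod 29 = 20
RHS: x^3 + 14 x + 14 = 25^3 + 14*25 + 14 mod 29 = 10
LHS != RHS

No, not on the curve


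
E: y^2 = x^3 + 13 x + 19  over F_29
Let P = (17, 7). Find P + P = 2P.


Doubling: s = (3 x1^2 + a) / (2 y1)
s = (3*17^2 + 13) / (2*7) mod 29 = 9
x3 = s^2 - 2 x1 mod 29 = 9^2 - 2*17 = 18
y3 = s (x1 - x3) - y1 mod 29 = 9 * (17 - 18) - 7 = 13

2P = (18, 13)


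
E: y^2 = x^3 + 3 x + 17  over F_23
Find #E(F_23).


For each x in F_23, count y with y^2 = x^3 + 3 x + 17 mod 23:
  x = 2: RHS = 8, y in [10, 13]  -> 2 point(s)
  x = 4: RHS = 1, y in [1, 22]  -> 2 point(s)
  x = 7: RHS = 13, y in [6, 17]  -> 2 point(s)
  x = 8: RHS = 1, y in [1, 22]  -> 2 point(s)
  x = 10: RHS = 12, y in [9, 14]  -> 2 point(s)
  x = 11: RHS = 1, y in [1, 22]  -> 2 point(s)
  x = 17: RHS = 13, y in [6, 17]  -> 2 point(s)
  x = 20: RHS = 4, y in [2, 21]  -> 2 point(s)
  x = 21: RHS = 3, y in [7, 16]  -> 2 point(s)
  x = 22: RHS = 13, y in [6, 17]  -> 2 point(s)
Affine points: 20. Add the point at infinity: total = 21.

#E(F_23) = 21


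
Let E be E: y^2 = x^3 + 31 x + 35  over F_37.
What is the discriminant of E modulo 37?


4 a^3 + 27 b^2 = 4*31^3 + 27*35^2 = 119164 + 33075 = 152239
Delta = -16 * (152239) = -2435824
Delta mod 37 = 34

Delta = 34 (mod 37)


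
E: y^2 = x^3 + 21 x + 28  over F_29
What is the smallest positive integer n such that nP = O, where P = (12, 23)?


Compute successive multiples of P until we hit O:
  1P = (12, 23)
  2P = (0, 17)
  3P = (10, 7)
  4P = (13, 27)
  5P = (20, 3)
  6P = (25, 24)
  7P = (15, 8)
  8P = (27, 23)
  ... (continuing to 39P)
  39P = O

ord(P) = 39


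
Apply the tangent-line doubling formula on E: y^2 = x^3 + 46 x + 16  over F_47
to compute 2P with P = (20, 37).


Doubling: s = (3 x1^2 + a) / (2 y1)
s = (3*20^2 + 46) / (2*37) mod 47 = 27
x3 = s^2 - 2 x1 mod 47 = 27^2 - 2*20 = 31
y3 = s (x1 - x3) - y1 mod 47 = 27 * (20 - 31) - 37 = 42

2P = (31, 42)


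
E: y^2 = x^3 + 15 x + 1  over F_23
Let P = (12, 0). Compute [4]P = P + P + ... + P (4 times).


k = 4 = 100_2 (binary, LSB first: 001)
Double-and-add from P = (12, 0):
  bit 0 = 0: acc unchanged = O
  bit 1 = 0: acc unchanged = O
  bit 2 = 1: acc = O + O = O

4P = O


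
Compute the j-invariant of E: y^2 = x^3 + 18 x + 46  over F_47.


Delta = -16(4 a^3 + 27 b^2) mod 47 = 17
-1728 * (4 a)^3 = -1728 * (4*18)^3 mod 47 = 43
j = 43 * 17^(-1) mod 47 = 44

j = 44 (mod 47)


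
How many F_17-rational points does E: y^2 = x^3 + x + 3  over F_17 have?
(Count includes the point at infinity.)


For each x in F_17, count y with y^2 = x^3 + 1 x + 3 mod 17:
  x = 2: RHS = 13, y in [8, 9]  -> 2 point(s)
  x = 3: RHS = 16, y in [4, 13]  -> 2 point(s)
  x = 6: RHS = 4, y in [2, 15]  -> 2 point(s)
  x = 7: RHS = 13, y in [8, 9]  -> 2 point(s)
  x = 8: RHS = 13, y in [8, 9]  -> 2 point(s)
  x = 11: RHS = 2, y in [6, 11]  -> 2 point(s)
  x = 12: RHS = 9, y in [3, 14]  -> 2 point(s)
  x = 16: RHS = 1, y in [1, 16]  -> 2 point(s)
Affine points: 16. Add the point at infinity: total = 17.

#E(F_17) = 17


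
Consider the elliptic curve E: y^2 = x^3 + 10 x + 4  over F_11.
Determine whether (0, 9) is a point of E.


Check whether y^2 = x^3 + 10 x + 4 (mod 11) for (x, y) = (0, 9).
LHS: y^2 = 9^2 mod 11 = 4
RHS: x^3 + 10 x + 4 = 0^3 + 10*0 + 4 mod 11 = 4
LHS = RHS

Yes, on the curve


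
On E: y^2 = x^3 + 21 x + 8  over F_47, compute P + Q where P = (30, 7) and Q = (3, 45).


P != Q, so use the chord formula.
s = (y2 - y1) / (x2 - x1) = (38) / (20) mod 47 = 16
x3 = s^2 - x1 - x2 mod 47 = 16^2 - 30 - 3 = 35
y3 = s (x1 - x3) - y1 mod 47 = 16 * (30 - 35) - 7 = 7

P + Q = (35, 7)


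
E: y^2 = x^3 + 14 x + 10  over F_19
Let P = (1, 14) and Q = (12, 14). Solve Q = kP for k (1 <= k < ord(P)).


Enumerate multiples of P until we hit Q = (12, 14):
  1P = (1, 14)
  2P = (14, 10)
  3P = (15, 2)
  4P = (8, 11)
  5P = (16, 6)
  6P = (6, 14)
  7P = (12, 5)
  8P = (4, 4)
  9P = (4, 15)
  10P = (12, 14)
Match found at i = 10.

k = 10


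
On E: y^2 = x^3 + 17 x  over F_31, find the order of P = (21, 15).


Compute successive multiples of P until we hit O:
  1P = (21, 15)
  2P = (7, 11)
  3P = (17, 26)
  4P = (18, 0)
  5P = (17, 5)
  6P = (7, 20)
  7P = (21, 16)
  8P = O

ord(P) = 8


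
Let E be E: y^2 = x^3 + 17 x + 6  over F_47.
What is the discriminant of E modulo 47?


4 a^3 + 27 b^2 = 4*17^3 + 27*6^2 = 19652 + 972 = 20624
Delta = -16 * (20624) = -329984
Delta mod 47 = 3

Delta = 3 (mod 47)


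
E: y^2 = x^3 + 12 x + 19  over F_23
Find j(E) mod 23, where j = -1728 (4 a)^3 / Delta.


Delta = -16(4 a^3 + 27 b^2) mod 23 = 3
-1728 * (4 a)^3 = -1728 * (4*12)^3 mod 23 = 22
j = 22 * 3^(-1) mod 23 = 15

j = 15 (mod 23)


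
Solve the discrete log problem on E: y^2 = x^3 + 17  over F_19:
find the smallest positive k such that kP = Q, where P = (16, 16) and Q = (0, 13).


Enumerate multiples of P until we hit Q = (0, 13):
  1P = (16, 16)
  2P = (12, 4)
  3P = (0, 13)
Match found at i = 3.

k = 3


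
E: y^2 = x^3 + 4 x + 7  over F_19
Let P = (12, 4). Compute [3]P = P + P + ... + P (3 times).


k = 3 = 11_2 (binary, LSB first: 11)
Double-and-add from P = (12, 4):
  bit 0 = 1: acc = O + (12, 4) = (12, 4)
  bit 1 = 1: acc = (12, 4) + (6, 0) = (12, 15)

3P = (12, 15)


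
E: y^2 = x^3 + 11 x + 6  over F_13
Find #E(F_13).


For each x in F_13, count y with y^2 = x^3 + 11 x + 6 mod 13:
  x = 2: RHS = 10, y in [6, 7]  -> 2 point(s)
  x = 3: RHS = 1, y in [1, 12]  -> 2 point(s)
  x = 4: RHS = 10, y in [6, 7]  -> 2 point(s)
  x = 5: RHS = 4, y in [2, 11]  -> 2 point(s)
  x = 7: RHS = 10, y in [6, 7]  -> 2 point(s)
Affine points: 10. Add the point at infinity: total = 11.

#E(F_13) = 11


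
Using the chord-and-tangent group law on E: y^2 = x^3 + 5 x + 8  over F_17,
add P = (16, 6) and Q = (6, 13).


P != Q, so use the chord formula.
s = (y2 - y1) / (x2 - x1) = (7) / (7) mod 17 = 1
x3 = s^2 - x1 - x2 mod 17 = 1^2 - 16 - 6 = 13
y3 = s (x1 - x3) - y1 mod 17 = 1 * (16 - 13) - 6 = 14

P + Q = (13, 14)


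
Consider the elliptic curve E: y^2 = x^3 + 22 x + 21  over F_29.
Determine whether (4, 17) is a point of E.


Check whether y^2 = x^3 + 22 x + 21 (mod 29) for (x, y) = (4, 17).
LHS: y^2 = 17^2 mod 29 = 28
RHS: x^3 + 22 x + 21 = 4^3 + 22*4 + 21 mod 29 = 28
LHS = RHS

Yes, on the curve


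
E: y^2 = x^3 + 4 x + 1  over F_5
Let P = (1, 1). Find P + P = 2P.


Doubling: s = (3 x1^2 + a) / (2 y1)
s = (3*1^2 + 4) / (2*1) mod 5 = 1
x3 = s^2 - 2 x1 mod 5 = 1^2 - 2*1 = 4
y3 = s (x1 - x3) - y1 mod 5 = 1 * (1 - 4) - 1 = 1

2P = (4, 1)


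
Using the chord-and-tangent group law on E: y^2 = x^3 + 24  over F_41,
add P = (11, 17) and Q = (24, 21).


P != Q, so use the chord formula.
s = (y2 - y1) / (x2 - x1) = (4) / (13) mod 41 = 35
x3 = s^2 - x1 - x2 mod 41 = 35^2 - 11 - 24 = 1
y3 = s (x1 - x3) - y1 mod 41 = 35 * (11 - 1) - 17 = 5

P + Q = (1, 5)


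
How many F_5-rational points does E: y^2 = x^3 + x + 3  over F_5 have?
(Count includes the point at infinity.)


For each x in F_5, count y with y^2 = x^3 + 1 x + 3 mod 5:
  x = 1: RHS = 0, y in [0]  -> 1 point(s)
  x = 4: RHS = 1, y in [1, 4]  -> 2 point(s)
Affine points: 3. Add the point at infinity: total = 4.

#E(F_5) = 4


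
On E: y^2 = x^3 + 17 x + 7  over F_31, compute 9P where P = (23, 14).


k = 9 = 1001_2 (binary, LSB first: 1001)
Double-and-add from P = (23, 14):
  bit 0 = 1: acc = O + (23, 14) = (23, 14)
  bit 1 = 0: acc unchanged = (23, 14)
  bit 2 = 0: acc unchanged = (23, 14)
  bit 3 = 1: acc = (23, 14) + (24, 17) = (24, 14)

9P = (24, 14)


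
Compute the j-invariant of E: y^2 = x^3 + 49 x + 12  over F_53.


Delta = -16(4 a^3 + 27 b^2) mod 53 = 29
-1728 * (4 a)^3 = -1728 * (4*49)^3 mod 53 = 3
j = 3 * 29^(-1) mod 53 = 33

j = 33 (mod 53)


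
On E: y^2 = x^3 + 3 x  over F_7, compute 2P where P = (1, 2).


Doubling: s = (3 x1^2 + a) / (2 y1)
s = (3*1^2 + 3) / (2*2) mod 7 = 5
x3 = s^2 - 2 x1 mod 7 = 5^2 - 2*1 = 2
y3 = s (x1 - x3) - y1 mod 7 = 5 * (1 - 2) - 2 = 0

2P = (2, 0)


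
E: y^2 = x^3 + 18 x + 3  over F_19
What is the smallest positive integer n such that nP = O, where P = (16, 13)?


Compute successive multiples of P until we hit O:
  1P = (16, 13)
  2P = (7, 15)
  3P = (12, 3)
  4P = (2, 3)
  5P = (5, 3)
  6P = (15, 0)
  7P = (5, 16)
  8P = (2, 16)
  ... (continuing to 12P)
  12P = O

ord(P) = 12


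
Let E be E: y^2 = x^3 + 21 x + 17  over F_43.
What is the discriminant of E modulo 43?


4 a^3 + 27 b^2 = 4*21^3 + 27*17^2 = 37044 + 7803 = 44847
Delta = -16 * (44847) = -717552
Delta mod 43 = 32

Delta = 32 (mod 43)


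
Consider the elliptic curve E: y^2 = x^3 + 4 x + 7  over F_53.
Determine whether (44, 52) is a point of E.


Check whether y^2 = x^3 + 4 x + 7 (mod 53) for (x, y) = (44, 52).
LHS: y^2 = 52^2 mod 53 = 1
RHS: x^3 + 4 x + 7 = 44^3 + 4*44 + 7 mod 53 = 37
LHS != RHS

No, not on the curve


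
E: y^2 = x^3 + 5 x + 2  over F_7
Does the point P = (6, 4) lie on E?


Check whether y^2 = x^3 + 5 x + 2 (mod 7) for (x, y) = (6, 4).
LHS: y^2 = 4^2 mod 7 = 2
RHS: x^3 + 5 x + 2 = 6^3 + 5*6 + 2 mod 7 = 3
LHS != RHS

No, not on the curve


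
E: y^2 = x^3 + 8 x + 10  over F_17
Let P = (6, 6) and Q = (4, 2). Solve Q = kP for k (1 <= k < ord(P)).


Enumerate multiples of P until we hit Q = (4, 2):
  1P = (6, 6)
  2P = (4, 2)
Match found at i = 2.

k = 2


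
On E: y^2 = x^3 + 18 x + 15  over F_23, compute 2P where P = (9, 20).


Doubling: s = (3 x1^2 + a) / (2 y1)
s = (3*9^2 + 18) / (2*20) mod 23 = 14
x3 = s^2 - 2 x1 mod 23 = 14^2 - 2*9 = 17
y3 = s (x1 - x3) - y1 mod 23 = 14 * (9 - 17) - 20 = 6

2P = (17, 6)


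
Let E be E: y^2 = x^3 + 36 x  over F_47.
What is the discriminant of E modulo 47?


4 a^3 + 27 b^2 = 4*36^3 + 27*0^2 = 186624 + 0 = 186624
Delta = -16 * (186624) = -2985984
Delta mod 47 = 20

Delta = 20 (mod 47)


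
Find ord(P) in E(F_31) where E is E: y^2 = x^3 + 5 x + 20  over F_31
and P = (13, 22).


Compute successive multiples of P until we hit O:
  1P = (13, 22)
  2P = (10, 27)
  3P = (28, 3)
  4P = (8, 13)
  5P = (12, 17)
  6P = (0, 12)
  7P = (3, 0)
  8P = (0, 19)
  ... (continuing to 14P)
  14P = O

ord(P) = 14


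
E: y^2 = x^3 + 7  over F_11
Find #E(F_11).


For each x in F_11, count y with y^2 = x^3 + 0 x + 7 mod 11:
  x = 2: RHS = 4, y in [2, 9]  -> 2 point(s)
  x = 3: RHS = 1, y in [1, 10]  -> 2 point(s)
  x = 4: RHS = 5, y in [4, 7]  -> 2 point(s)
  x = 5: RHS = 0, y in [0]  -> 1 point(s)
  x = 6: RHS = 3, y in [5, 6]  -> 2 point(s)
  x = 7: RHS = 9, y in [3, 8]  -> 2 point(s)
Affine points: 11. Add the point at infinity: total = 12.

#E(F_11) = 12


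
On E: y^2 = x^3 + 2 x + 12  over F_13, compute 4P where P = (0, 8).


k = 4 = 100_2 (binary, LSB first: 001)
Double-and-add from P = (0, 8):
  bit 0 = 0: acc unchanged = O
  bit 1 = 0: acc unchanged = O
  bit 2 = 1: acc = O + (11, 0) = (11, 0)

4P = (11, 0)


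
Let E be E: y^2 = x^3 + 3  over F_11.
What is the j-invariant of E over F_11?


Delta = -16(4 a^3 + 27 b^2) mod 11 = 6
-1728 * (4 a)^3 = -1728 * (4*0)^3 mod 11 = 0
j = 0 * 6^(-1) mod 11 = 0

j = 0 (mod 11)


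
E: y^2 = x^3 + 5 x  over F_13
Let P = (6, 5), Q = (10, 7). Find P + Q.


P != Q, so use the chord formula.
s = (y2 - y1) / (x2 - x1) = (2) / (4) mod 13 = 7
x3 = s^2 - x1 - x2 mod 13 = 7^2 - 6 - 10 = 7
y3 = s (x1 - x3) - y1 mod 13 = 7 * (6 - 7) - 5 = 1

P + Q = (7, 1)


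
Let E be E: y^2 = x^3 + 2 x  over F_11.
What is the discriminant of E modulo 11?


4 a^3 + 27 b^2 = 4*2^3 + 27*0^2 = 32 + 0 = 32
Delta = -16 * (32) = -512
Delta mod 11 = 5

Delta = 5 (mod 11)


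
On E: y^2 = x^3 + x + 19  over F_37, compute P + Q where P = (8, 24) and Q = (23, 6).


P != Q, so use the chord formula.
s = (y2 - y1) / (x2 - x1) = (19) / (15) mod 37 = 21
x3 = s^2 - x1 - x2 mod 37 = 21^2 - 8 - 23 = 3
y3 = s (x1 - x3) - y1 mod 37 = 21 * (8 - 3) - 24 = 7

P + Q = (3, 7)


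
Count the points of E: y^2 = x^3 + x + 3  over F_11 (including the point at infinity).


For each x in F_11, count y with y^2 = x^3 + 1 x + 3 mod 11:
  x = 0: RHS = 3, y in [5, 6]  -> 2 point(s)
  x = 1: RHS = 5, y in [4, 7]  -> 2 point(s)
  x = 3: RHS = 0, y in [0]  -> 1 point(s)
  x = 4: RHS = 5, y in [4, 7]  -> 2 point(s)
  x = 5: RHS = 1, y in [1, 10]  -> 2 point(s)
  x = 6: RHS = 5, y in [4, 7]  -> 2 point(s)
  x = 7: RHS = 1, y in [1, 10]  -> 2 point(s)
  x = 9: RHS = 4, y in [2, 9]  -> 2 point(s)
  x = 10: RHS = 1, y in [1, 10]  -> 2 point(s)
Affine points: 17. Add the point at infinity: total = 18.

#E(F_11) = 18


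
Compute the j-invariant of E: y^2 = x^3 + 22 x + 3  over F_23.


Delta = -16(4 a^3 + 27 b^2) mod 23 = 17
-1728 * (4 a)^3 = -1728 * (4*22)^3 mod 23 = 8
j = 8 * 17^(-1) mod 23 = 14

j = 14 (mod 23)


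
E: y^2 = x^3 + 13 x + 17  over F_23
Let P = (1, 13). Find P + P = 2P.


Doubling: s = (3 x1^2 + a) / (2 y1)
s = (3*1^2 + 13) / (2*13) mod 23 = 13
x3 = s^2 - 2 x1 mod 23 = 13^2 - 2*1 = 6
y3 = s (x1 - x3) - y1 mod 23 = 13 * (1 - 6) - 13 = 14

2P = (6, 14)


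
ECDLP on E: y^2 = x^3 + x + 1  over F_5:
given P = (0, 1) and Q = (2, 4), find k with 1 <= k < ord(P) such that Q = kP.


Enumerate multiples of P until we hit Q = (2, 4):
  1P = (0, 1)
  2P = (4, 2)
  3P = (2, 1)
  4P = (3, 4)
  5P = (3, 1)
  6P = (2, 4)
Match found at i = 6.

k = 6


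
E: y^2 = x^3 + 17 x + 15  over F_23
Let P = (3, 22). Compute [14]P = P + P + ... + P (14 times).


k = 14 = 1110_2 (binary, LSB first: 0111)
Double-and-add from P = (3, 22):
  bit 0 = 0: acc unchanged = O
  bit 1 = 1: acc = O + (18, 9) = (18, 9)
  bit 2 = 1: acc = (18, 9) + (10, 14) = (13, 8)
  bit 3 = 1: acc = (13, 8) + (4, 3) = (10, 9)

14P = (10, 9)


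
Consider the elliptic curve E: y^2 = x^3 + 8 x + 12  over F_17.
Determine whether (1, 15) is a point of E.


Check whether y^2 = x^3 + 8 x + 12 (mod 17) for (x, y) = (1, 15).
LHS: y^2 = 15^2 mod 17 = 4
RHS: x^3 + 8 x + 12 = 1^3 + 8*1 + 12 mod 17 = 4
LHS = RHS

Yes, on the curve


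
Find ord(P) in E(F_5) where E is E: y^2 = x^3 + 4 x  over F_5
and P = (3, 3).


Compute successive multiples of P until we hit O:
  1P = (3, 3)
  2P = (0, 0)
  3P = (3, 2)
  4P = O

ord(P) = 4


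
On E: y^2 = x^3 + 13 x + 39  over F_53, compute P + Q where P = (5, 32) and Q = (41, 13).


P != Q, so use the chord formula.
s = (y2 - y1) / (x2 - x1) = (34) / (36) mod 53 = 51
x3 = s^2 - x1 - x2 mod 53 = 51^2 - 5 - 41 = 11
y3 = s (x1 - x3) - y1 mod 53 = 51 * (5 - 11) - 32 = 33

P + Q = (11, 33)


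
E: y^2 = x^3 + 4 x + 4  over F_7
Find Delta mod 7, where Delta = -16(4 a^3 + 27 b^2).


4 a^3 + 27 b^2 = 4*4^3 + 27*4^2 = 256 + 432 = 688
Delta = -16 * (688) = -11008
Delta mod 7 = 3

Delta = 3 (mod 7)


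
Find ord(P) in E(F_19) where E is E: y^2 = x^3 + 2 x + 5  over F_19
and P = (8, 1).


Compute successive multiples of P until we hit O:
  1P = (8, 1)
  2P = (7, 1)
  3P = (4, 18)
  4P = (12, 16)
  5P = (0, 10)
  6P = (9, 12)
  7P = (9, 7)
  8P = (0, 9)
  ... (continuing to 13P)
  13P = O

ord(P) = 13


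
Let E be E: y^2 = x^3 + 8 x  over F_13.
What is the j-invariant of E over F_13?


Delta = -16(4 a^3 + 27 b^2) mod 13 = 5
-1728 * (4 a)^3 = -1728 * (4*8)^3 mod 13 = 8
j = 8 * 5^(-1) mod 13 = 12

j = 12 (mod 13)


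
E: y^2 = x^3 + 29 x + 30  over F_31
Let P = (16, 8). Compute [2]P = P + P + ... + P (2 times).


k = 2 = 10_2 (binary, LSB first: 01)
Double-and-add from P = (16, 8):
  bit 0 = 0: acc unchanged = O
  bit 1 = 1: acc = O + (13, 0) = (13, 0)

2P = (13, 0)


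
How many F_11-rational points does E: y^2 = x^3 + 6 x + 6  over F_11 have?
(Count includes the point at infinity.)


For each x in F_11, count y with y^2 = x^3 + 6 x + 6 mod 11:
  x = 2: RHS = 4, y in [2, 9]  -> 2 point(s)
  x = 6: RHS = 5, y in [4, 7]  -> 2 point(s)
  x = 8: RHS = 5, y in [4, 7]  -> 2 point(s)
Affine points: 6. Add the point at infinity: total = 7.

#E(F_11) = 7


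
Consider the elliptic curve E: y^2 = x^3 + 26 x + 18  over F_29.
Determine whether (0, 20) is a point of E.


Check whether y^2 = x^3 + 26 x + 18 (mod 29) for (x, y) = (0, 20).
LHS: y^2 = 20^2 mod 29 = 23
RHS: x^3 + 26 x + 18 = 0^3 + 26*0 + 18 mod 29 = 18
LHS != RHS

No, not on the curve


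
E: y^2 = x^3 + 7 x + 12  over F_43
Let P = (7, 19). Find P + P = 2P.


Doubling: s = (3 x1^2 + a) / (2 y1)
s = (3*7^2 + 7) / (2*19) mod 43 = 38
x3 = s^2 - 2 x1 mod 43 = 38^2 - 2*7 = 11
y3 = s (x1 - x3) - y1 mod 43 = 38 * (7 - 11) - 19 = 1

2P = (11, 1)


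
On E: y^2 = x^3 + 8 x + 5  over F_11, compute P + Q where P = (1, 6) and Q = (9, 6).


P != Q, so use the chord formula.
s = (y2 - y1) / (x2 - x1) = (0) / (8) mod 11 = 0
x3 = s^2 - x1 - x2 mod 11 = 0^2 - 1 - 9 = 1
y3 = s (x1 - x3) - y1 mod 11 = 0 * (1 - 1) - 6 = 5

P + Q = (1, 5)


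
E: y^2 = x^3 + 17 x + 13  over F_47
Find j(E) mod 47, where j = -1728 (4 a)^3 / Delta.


Delta = -16(4 a^3 + 27 b^2) mod 47 = 28
-1728 * (4 a)^3 = -1728 * (4*17)^3 mod 47 = 22
j = 22 * 28^(-1) mod 47 = 31

j = 31 (mod 47)


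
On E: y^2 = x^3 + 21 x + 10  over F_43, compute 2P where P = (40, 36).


Doubling: s = (3 x1^2 + a) / (2 y1)
s = (3*40^2 + 21) / (2*36) mod 43 = 15
x3 = s^2 - 2 x1 mod 43 = 15^2 - 2*40 = 16
y3 = s (x1 - x3) - y1 mod 43 = 15 * (40 - 16) - 36 = 23

2P = (16, 23)


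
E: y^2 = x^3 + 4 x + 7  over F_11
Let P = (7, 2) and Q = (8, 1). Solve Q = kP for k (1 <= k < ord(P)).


Enumerate multiples of P until we hit Q = (8, 1):
  1P = (7, 2)
  2P = (1, 10)
  3P = (6, 4)
  4P = (2, 10)
  5P = (5, 8)
  6P = (8, 1)
Match found at i = 6.

k = 6


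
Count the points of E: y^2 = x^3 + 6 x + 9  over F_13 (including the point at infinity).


For each x in F_13, count y with y^2 = x^3 + 6 x + 9 mod 13:
  x = 0: RHS = 9, y in [3, 10]  -> 2 point(s)
  x = 1: RHS = 3, y in [4, 9]  -> 2 point(s)
  x = 2: RHS = 3, y in [4, 9]  -> 2 point(s)
  x = 6: RHS = 1, y in [1, 12]  -> 2 point(s)
  x = 7: RHS = 4, y in [2, 11]  -> 2 point(s)
  x = 8: RHS = 10, y in [6, 7]  -> 2 point(s)
  x = 9: RHS = 12, y in [5, 8]  -> 2 point(s)
  x = 10: RHS = 3, y in [4, 9]  -> 2 point(s)
Affine points: 16. Add the point at infinity: total = 17.

#E(F_13) = 17


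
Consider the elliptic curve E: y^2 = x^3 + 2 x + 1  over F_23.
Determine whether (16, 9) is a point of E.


Check whether y^2 = x^3 + 2 x + 1 (mod 23) for (x, y) = (16, 9).
LHS: y^2 = 9^2 mod 23 = 12
RHS: x^3 + 2 x + 1 = 16^3 + 2*16 + 1 mod 23 = 12
LHS = RHS

Yes, on the curve


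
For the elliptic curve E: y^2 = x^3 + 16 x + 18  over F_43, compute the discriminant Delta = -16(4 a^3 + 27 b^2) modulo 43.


4 a^3 + 27 b^2 = 4*16^3 + 27*18^2 = 16384 + 8748 = 25132
Delta = -16 * (25132) = -402112
Delta mod 43 = 24

Delta = 24 (mod 43)


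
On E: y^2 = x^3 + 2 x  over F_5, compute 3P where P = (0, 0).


k = 3 = 11_2 (binary, LSB first: 11)
Double-and-add from P = (0, 0):
  bit 0 = 1: acc = O + (0, 0) = (0, 0)
  bit 1 = 1: acc = (0, 0) + O = (0, 0)

3P = (0, 0)


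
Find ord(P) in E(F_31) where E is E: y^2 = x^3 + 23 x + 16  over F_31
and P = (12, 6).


Compute successive multiples of P until we hit O:
  1P = (12, 6)
  2P = (12, 25)
  3P = O

ord(P) = 3


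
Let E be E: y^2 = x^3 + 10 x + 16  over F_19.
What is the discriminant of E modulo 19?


4 a^3 + 27 b^2 = 4*10^3 + 27*16^2 = 4000 + 6912 = 10912
Delta = -16 * (10912) = -174592
Delta mod 19 = 18

Delta = 18 (mod 19)


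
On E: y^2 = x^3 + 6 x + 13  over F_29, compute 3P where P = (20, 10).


k = 3 = 11_2 (binary, LSB first: 11)
Double-and-add from P = (20, 10):
  bit 0 = 1: acc = O + (20, 10) = (20, 10)
  bit 1 = 1: acc = (20, 10) + (23, 15) = (21, 27)

3P = (21, 27)


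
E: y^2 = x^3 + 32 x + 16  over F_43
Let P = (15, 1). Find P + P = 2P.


Doubling: s = (3 x1^2 + a) / (2 y1)
s = (3*15^2 + 32) / (2*1) mod 43 = 31
x3 = s^2 - 2 x1 mod 43 = 31^2 - 2*15 = 28
y3 = s (x1 - x3) - y1 mod 43 = 31 * (15 - 28) - 1 = 26

2P = (28, 26)


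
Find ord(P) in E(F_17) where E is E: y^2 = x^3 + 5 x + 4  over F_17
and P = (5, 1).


Compute successive multiples of P until we hit O:
  1P = (5, 1)
  2P = (9, 9)
  3P = (7, 12)
  4P = (14, 9)
  5P = (16, 10)
  6P = (11, 8)
  7P = (0, 2)
  8P = (10, 0)
  ... (continuing to 16P)
  16P = O

ord(P) = 16


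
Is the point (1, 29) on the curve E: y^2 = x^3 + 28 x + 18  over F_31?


Check whether y^2 = x^3 + 28 x + 18 (mod 31) for (x, y) = (1, 29).
LHS: y^2 = 29^2 mod 31 = 4
RHS: x^3 + 28 x + 18 = 1^3 + 28*1 + 18 mod 31 = 16
LHS != RHS

No, not on the curve


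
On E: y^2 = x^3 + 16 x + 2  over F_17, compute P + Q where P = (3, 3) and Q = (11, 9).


P != Q, so use the chord formula.
s = (y2 - y1) / (x2 - x1) = (6) / (8) mod 17 = 5
x3 = s^2 - x1 - x2 mod 17 = 5^2 - 3 - 11 = 11
y3 = s (x1 - x3) - y1 mod 17 = 5 * (3 - 11) - 3 = 8

P + Q = (11, 8)


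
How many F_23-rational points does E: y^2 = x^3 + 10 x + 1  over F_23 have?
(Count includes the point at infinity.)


For each x in F_23, count y with y^2 = x^3 + 10 x + 1 mod 23:
  x = 0: RHS = 1, y in [1, 22]  -> 2 point(s)
  x = 1: RHS = 12, y in [9, 14]  -> 2 point(s)
  x = 2: RHS = 6, y in [11, 12]  -> 2 point(s)
  x = 3: RHS = 12, y in [9, 14]  -> 2 point(s)
  x = 4: RHS = 13, y in [6, 17]  -> 2 point(s)
  x = 6: RHS = 1, y in [1, 22]  -> 2 point(s)
  x = 7: RHS = 0, y in [0]  -> 1 point(s)
  x = 8: RHS = 18, y in [8, 15]  -> 2 point(s)
  x = 11: RHS = 16, y in [4, 19]  -> 2 point(s)
  x = 12: RHS = 9, y in [3, 20]  -> 2 point(s)
  x = 16: RHS = 2, y in [5, 18]  -> 2 point(s)
  x = 17: RHS = 1, y in [1, 22]  -> 2 point(s)
  x = 19: RHS = 12, y in [9, 14]  -> 2 point(s)
  x = 20: RHS = 13, y in [6, 17]  -> 2 point(s)
  x = 22: RHS = 13, y in [6, 17]  -> 2 point(s)
Affine points: 29. Add the point at infinity: total = 30.

#E(F_23) = 30


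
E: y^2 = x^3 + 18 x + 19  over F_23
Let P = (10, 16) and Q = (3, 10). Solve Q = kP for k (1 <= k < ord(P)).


Enumerate multiples of P until we hit Q = (3, 10):
  1P = (10, 16)
  2P = (12, 13)
  3P = (9, 17)
  4P = (5, 2)
  5P = (14, 5)
  6P = (8, 13)
  7P = (13, 14)
  8P = (3, 10)
Match found at i = 8.

k = 8


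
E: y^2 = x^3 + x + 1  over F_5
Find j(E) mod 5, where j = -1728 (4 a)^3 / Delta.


Delta = -16(4 a^3 + 27 b^2) mod 5 = 4
-1728 * (4 a)^3 = -1728 * (4*1)^3 mod 5 = 3
j = 3 * 4^(-1) mod 5 = 2

j = 2 (mod 5)


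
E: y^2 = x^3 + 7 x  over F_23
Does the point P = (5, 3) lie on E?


Check whether y^2 = x^3 + 7 x + 0 (mod 23) for (x, y) = (5, 3).
LHS: y^2 = 3^2 mod 23 = 9
RHS: x^3 + 7 x + 0 = 5^3 + 7*5 + 0 mod 23 = 22
LHS != RHS

No, not on the curve


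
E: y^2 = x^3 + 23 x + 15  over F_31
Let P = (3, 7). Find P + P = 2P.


Doubling: s = (3 x1^2 + a) / (2 y1)
s = (3*3^2 + 23) / (2*7) mod 31 = 8
x3 = s^2 - 2 x1 mod 31 = 8^2 - 2*3 = 27
y3 = s (x1 - x3) - y1 mod 31 = 8 * (3 - 27) - 7 = 18

2P = (27, 18)


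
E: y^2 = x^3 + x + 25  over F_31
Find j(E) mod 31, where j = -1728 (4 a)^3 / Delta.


Delta = -16(4 a^3 + 27 b^2) mod 31 = 8
-1728 * (4 a)^3 = -1728 * (4*1)^3 mod 31 = 16
j = 16 * 8^(-1) mod 31 = 2

j = 2 (mod 31)


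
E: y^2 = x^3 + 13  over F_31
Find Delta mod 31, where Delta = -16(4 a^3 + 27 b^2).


4 a^3 + 27 b^2 = 4*0^3 + 27*13^2 = 0 + 4563 = 4563
Delta = -16 * (4563) = -73008
Delta mod 31 = 28

Delta = 28 (mod 31)


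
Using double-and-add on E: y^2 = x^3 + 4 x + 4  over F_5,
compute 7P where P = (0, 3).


k = 7 = 111_2 (binary, LSB first: 111)
Double-and-add from P = (0, 3):
  bit 0 = 1: acc = O + (0, 3) = (0, 3)
  bit 1 = 1: acc = (0, 3) + (1, 3) = (4, 2)
  bit 2 = 1: acc = (4, 2) + (2, 0) = (0, 2)

7P = (0, 2)


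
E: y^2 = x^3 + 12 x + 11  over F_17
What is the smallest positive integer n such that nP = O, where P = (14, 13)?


Compute successive multiples of P until we hit O:
  1P = (14, 13)
  2P = (4, 2)
  3P = (15, 8)
  4P = (13, 16)
  5P = (16, 10)
  6P = (2, 3)
  7P = (5, 3)
  8P = (7, 8)
  ... (continuing to 23P)
  23P = O

ord(P) = 23


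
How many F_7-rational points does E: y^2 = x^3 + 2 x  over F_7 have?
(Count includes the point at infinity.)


For each x in F_7, count y with y^2 = x^3 + 2 x + 0 mod 7:
  x = 0: RHS = 0, y in [0]  -> 1 point(s)
  x = 4: RHS = 2, y in [3, 4]  -> 2 point(s)
  x = 5: RHS = 2, y in [3, 4]  -> 2 point(s)
  x = 6: RHS = 4, y in [2, 5]  -> 2 point(s)
Affine points: 7. Add the point at infinity: total = 8.

#E(F_7) = 8


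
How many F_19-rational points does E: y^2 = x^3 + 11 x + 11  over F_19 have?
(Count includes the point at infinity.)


For each x in F_19, count y with y^2 = x^3 + 11 x + 11 mod 19:
  x = 0: RHS = 11, y in [7, 12]  -> 2 point(s)
  x = 1: RHS = 4, y in [2, 17]  -> 2 point(s)
  x = 4: RHS = 5, y in [9, 10]  -> 2 point(s)
  x = 5: RHS = 1, y in [1, 18]  -> 2 point(s)
  x = 10: RHS = 0, y in [0]  -> 1 point(s)
  x = 11: RHS = 0, y in [0]  -> 1 point(s)
  x = 12: RHS = 9, y in [3, 16]  -> 2 point(s)
  x = 15: RHS = 17, y in [6, 13]  -> 2 point(s)
  x = 17: RHS = 0, y in [0]  -> 1 point(s)
Affine points: 15. Add the point at infinity: total = 16.

#E(F_19) = 16


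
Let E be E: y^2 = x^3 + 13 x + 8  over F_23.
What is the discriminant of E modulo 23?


4 a^3 + 27 b^2 = 4*13^3 + 27*8^2 = 8788 + 1728 = 10516
Delta = -16 * (10516) = -168256
Delta mod 23 = 12

Delta = 12 (mod 23)


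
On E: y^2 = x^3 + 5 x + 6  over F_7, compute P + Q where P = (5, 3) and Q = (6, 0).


P != Q, so use the chord formula.
s = (y2 - y1) / (x2 - x1) = (4) / (1) mod 7 = 4
x3 = s^2 - x1 - x2 mod 7 = 4^2 - 5 - 6 = 5
y3 = s (x1 - x3) - y1 mod 7 = 4 * (5 - 5) - 3 = 4

P + Q = (5, 4)


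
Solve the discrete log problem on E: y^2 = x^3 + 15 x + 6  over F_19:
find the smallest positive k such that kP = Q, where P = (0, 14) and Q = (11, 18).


Enumerate multiples of P until we hit Q = (11, 18):
  1P = (0, 14)
  2P = (7, 6)
  3P = (4, 15)
  4P = (2, 14)
  5P = (17, 5)
  6P = (8, 7)
  7P = (18, 16)
  8P = (5, 15)
  9P = (11, 18)
Match found at i = 9.

k = 9


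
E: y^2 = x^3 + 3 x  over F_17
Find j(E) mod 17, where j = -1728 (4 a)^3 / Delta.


Delta = -16(4 a^3 + 27 b^2) mod 17 = 6
-1728 * (4 a)^3 = -1728 * (4*3)^3 mod 17 = 15
j = 15 * 6^(-1) mod 17 = 11

j = 11 (mod 17)


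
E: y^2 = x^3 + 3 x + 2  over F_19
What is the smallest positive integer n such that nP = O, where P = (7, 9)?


Compute successive multiples of P until we hit O:
  1P = (7, 9)
  2P = (9, 6)
  3P = (10, 5)
  4P = (8, 5)
  5P = (1, 5)
  6P = (3, 0)
  7P = (1, 14)
  8P = (8, 14)
  ... (continuing to 12P)
  12P = O

ord(P) = 12


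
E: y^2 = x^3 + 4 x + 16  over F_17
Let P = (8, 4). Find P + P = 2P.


Doubling: s = (3 x1^2 + a) / (2 y1)
s = (3*8^2 + 4) / (2*4) mod 17 = 16
x3 = s^2 - 2 x1 mod 17 = 16^2 - 2*8 = 2
y3 = s (x1 - x3) - y1 mod 17 = 16 * (8 - 2) - 4 = 7

2P = (2, 7)


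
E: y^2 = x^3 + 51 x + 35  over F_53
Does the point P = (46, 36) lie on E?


Check whether y^2 = x^3 + 51 x + 35 (mod 53) for (x, y) = (46, 36).
LHS: y^2 = 36^2 mod 53 = 24
RHS: x^3 + 51 x + 35 = 46^3 + 51*46 + 35 mod 53 = 24
LHS = RHS

Yes, on the curve


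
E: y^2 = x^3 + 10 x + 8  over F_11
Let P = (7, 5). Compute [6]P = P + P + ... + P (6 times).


k = 6 = 110_2 (binary, LSB first: 011)
Double-and-add from P = (7, 5):
  bit 0 = 0: acc unchanged = O
  bit 1 = 1: acc = O + (6, 3) = (6, 3)
  bit 2 = 1: acc = (6, 3) + (2, 6) = (7, 6)

6P = (7, 6)


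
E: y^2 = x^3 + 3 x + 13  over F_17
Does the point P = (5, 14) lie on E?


Check whether y^2 = x^3 + 3 x + 13 (mod 17) for (x, y) = (5, 14).
LHS: y^2 = 14^2 mod 17 = 9
RHS: x^3 + 3 x + 13 = 5^3 + 3*5 + 13 mod 17 = 0
LHS != RHS

No, not on the curve


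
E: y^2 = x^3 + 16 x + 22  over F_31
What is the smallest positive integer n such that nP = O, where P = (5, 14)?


Compute successive multiples of P until we hit O:
  1P = (5, 14)
  2P = (18, 29)
  3P = (13, 3)
  4P = (27, 24)
  5P = (1, 16)
  6P = (2, 0)
  7P = (1, 15)
  8P = (27, 7)
  ... (continuing to 12P)
  12P = O

ord(P) = 12


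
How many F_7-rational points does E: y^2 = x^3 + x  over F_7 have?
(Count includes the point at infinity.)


For each x in F_7, count y with y^2 = x^3 + 1 x + 0 mod 7:
  x = 0: RHS = 0, y in [0]  -> 1 point(s)
  x = 1: RHS = 2, y in [3, 4]  -> 2 point(s)
  x = 3: RHS = 2, y in [3, 4]  -> 2 point(s)
  x = 5: RHS = 4, y in [2, 5]  -> 2 point(s)
Affine points: 7. Add the point at infinity: total = 8.

#E(F_7) = 8


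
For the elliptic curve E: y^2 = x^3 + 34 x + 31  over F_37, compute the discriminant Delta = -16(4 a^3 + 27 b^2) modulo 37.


4 a^3 + 27 b^2 = 4*34^3 + 27*31^2 = 157216 + 25947 = 183163
Delta = -16 * (183163) = -2930608
Delta mod 37 = 14

Delta = 14 (mod 37)


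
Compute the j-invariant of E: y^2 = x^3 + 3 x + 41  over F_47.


Delta = -16(4 a^3 + 27 b^2) mod 47 = 16
-1728 * (4 a)^3 = -1728 * (4*3)^3 mod 47 = 20
j = 20 * 16^(-1) mod 47 = 13

j = 13 (mod 47)


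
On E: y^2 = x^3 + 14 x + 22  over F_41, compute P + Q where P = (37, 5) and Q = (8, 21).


P != Q, so use the chord formula.
s = (y2 - y1) / (x2 - x1) = (16) / (12) mod 41 = 15
x3 = s^2 - x1 - x2 mod 41 = 15^2 - 37 - 8 = 16
y3 = s (x1 - x3) - y1 mod 41 = 15 * (37 - 16) - 5 = 23

P + Q = (16, 23)


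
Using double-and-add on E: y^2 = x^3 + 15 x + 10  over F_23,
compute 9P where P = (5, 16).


k = 9 = 1001_2 (binary, LSB first: 1001)
Double-and-add from P = (5, 16):
  bit 0 = 1: acc = O + (5, 16) = (5, 16)
  bit 1 = 0: acc unchanged = (5, 16)
  bit 2 = 0: acc unchanged = (5, 16)
  bit 3 = 1: acc = (5, 16) + (2, 5) = (9, 0)

9P = (9, 0)
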